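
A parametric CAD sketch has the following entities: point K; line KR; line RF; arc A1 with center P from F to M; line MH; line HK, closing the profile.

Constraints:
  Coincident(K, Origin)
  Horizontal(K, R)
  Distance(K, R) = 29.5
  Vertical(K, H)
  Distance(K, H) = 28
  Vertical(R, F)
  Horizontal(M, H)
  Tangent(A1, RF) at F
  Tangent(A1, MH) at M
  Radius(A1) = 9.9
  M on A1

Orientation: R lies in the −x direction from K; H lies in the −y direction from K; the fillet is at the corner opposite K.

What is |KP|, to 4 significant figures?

26.68

KH is vertical with |KH| = 28.0 and H on the −y side, so H = (0.000, -28.00). The virtual corner opposite K is at (-29.50, -28.00). Since A1 is tangent to RF there, PF ⟂ RF and tangency of A1 to MH means the radius PM is perpendicular to MH, with radius 9.9, so the center P sits 9.9 in from both sides at P = (-19.60, -18.10). Then |KP| = |P − K| = 26.68.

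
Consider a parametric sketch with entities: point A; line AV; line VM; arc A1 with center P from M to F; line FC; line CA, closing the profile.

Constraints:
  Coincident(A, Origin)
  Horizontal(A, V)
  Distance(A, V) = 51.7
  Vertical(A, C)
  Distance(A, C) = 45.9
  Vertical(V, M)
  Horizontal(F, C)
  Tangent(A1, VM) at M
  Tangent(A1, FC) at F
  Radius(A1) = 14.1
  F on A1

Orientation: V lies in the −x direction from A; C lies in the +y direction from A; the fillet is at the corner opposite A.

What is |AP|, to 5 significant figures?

49.244

AC is vertical with |AC| = 45.9 and C on the +y side, so C = (0.0000, 45.900). The virtual corner opposite A is at (-51.700, 45.900). The tangent condition forces PM to be normal to VM and A1 meets FC tangentially, so PF is at right angles to FC, with radius 14.1, so the center P sits 14.1 in from both sides at P = (-37.600, 31.800). Then |AP| = |P − A| = 49.244.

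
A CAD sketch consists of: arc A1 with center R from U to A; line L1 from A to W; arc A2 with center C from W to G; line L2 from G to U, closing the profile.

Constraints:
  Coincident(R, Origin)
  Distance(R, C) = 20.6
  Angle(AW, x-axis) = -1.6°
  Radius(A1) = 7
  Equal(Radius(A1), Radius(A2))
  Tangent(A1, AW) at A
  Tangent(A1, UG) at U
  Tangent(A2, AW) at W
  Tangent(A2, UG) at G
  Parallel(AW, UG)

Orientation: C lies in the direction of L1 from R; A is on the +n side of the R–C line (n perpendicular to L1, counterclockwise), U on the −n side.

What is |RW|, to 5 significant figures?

21.757

The slot axis is L1's direction at -1.6°, so u = (cos -1.6°, sin -1.6°) = (0.99961, -0.027922) and n = (−sin -1.6°, cos -1.6°) = (0.027922, 0.99961). R is at the origin and C lies 20.6 along u from R, so C = 20.6·u = (20.592, -0.57519). Tangency of A1 to both parallel lines with radius 7.0 puts A and U at R ± 7.0·n: A = (0.19545, 6.9973), U = (-0.19545, -6.9973). Equal radii place W and G the same way about C: W = C + 7.0·n = (20.787, 6.4221), G = C − 7.0·n = (20.397, -7.5725). Then |RW| = |W − R| = 21.757.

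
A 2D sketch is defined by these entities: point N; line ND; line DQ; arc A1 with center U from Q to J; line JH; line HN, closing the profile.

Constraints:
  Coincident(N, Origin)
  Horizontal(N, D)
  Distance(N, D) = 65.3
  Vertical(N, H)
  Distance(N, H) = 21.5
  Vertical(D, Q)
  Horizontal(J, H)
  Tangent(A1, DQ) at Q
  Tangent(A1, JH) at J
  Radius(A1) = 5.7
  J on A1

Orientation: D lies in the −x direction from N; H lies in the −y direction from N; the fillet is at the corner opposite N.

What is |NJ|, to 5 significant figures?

63.359

N is at the origin; N and D share the same y with |ND| = 65.3 and D on the −x side, so D = (-65.300, 0.0000). NH is vertical with |NH| = 21.5 and H on the −y side, so H = (0.0000, -21.500). The virtual corner opposite N is at (-65.300, -21.500). Since A1 is tangent to DQ there, UQ ⟂ DQ and since A1 is tangent to JH there, UJ ⟂ JH, with radius 5.7, so the center U sits 5.7 in from both sides at U = (-59.600, -15.800). That places the tangent points at Q = (-65.300, -15.800) on DQ and J = (-59.600, -21.500) on JH. Then |NJ| = |J − N| = 63.359.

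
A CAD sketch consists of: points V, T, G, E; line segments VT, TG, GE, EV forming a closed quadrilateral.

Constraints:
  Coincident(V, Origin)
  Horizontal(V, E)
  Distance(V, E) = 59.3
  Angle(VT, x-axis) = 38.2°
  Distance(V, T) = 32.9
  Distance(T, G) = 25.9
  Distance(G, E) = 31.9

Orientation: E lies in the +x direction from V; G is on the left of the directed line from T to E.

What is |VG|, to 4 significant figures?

58.28

V is at the origin; V and E share the same y with |VE| = 59.3 and E in +x, so E = (59.3, 0). VT runs at 38.2° with |VT| = 32.9, so T = (25.85, 20.35). G is determined by |TG| = 25.9 and |GE| = 31.9 together: it lies at the intersection of circle(T, 25.9) and circle(E, 31.9). With |TE| = 39.15, the foot of the radical line on TE is 15.14 from T and the perpendicular offset is √(25.9² − 15.14²) = 21.01. Taking the left-of-TE solution: G = (49.71, 30.43).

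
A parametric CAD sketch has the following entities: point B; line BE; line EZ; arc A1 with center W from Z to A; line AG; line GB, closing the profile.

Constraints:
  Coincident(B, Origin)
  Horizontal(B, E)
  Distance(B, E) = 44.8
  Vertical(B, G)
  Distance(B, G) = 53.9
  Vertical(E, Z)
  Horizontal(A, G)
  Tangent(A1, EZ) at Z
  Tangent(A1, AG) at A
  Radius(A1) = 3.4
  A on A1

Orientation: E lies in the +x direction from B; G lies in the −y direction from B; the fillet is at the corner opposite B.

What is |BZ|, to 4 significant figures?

67.51

The virtual corner opposite B is at (44.80, -53.90). Tangency of A1 to EZ means the radius WZ is perpendicular to EZ and tangency of A1 to AG means the radius WA is perpendicular to AG, with radius 3.4, so the center W sits 3.4 in from both sides at W = (41.40, -50.50). That places the tangent points at Z = (44.80, -50.50) on EZ and A = (41.40, -53.90) on AG. Then |BZ| = |Z − B| = 67.51.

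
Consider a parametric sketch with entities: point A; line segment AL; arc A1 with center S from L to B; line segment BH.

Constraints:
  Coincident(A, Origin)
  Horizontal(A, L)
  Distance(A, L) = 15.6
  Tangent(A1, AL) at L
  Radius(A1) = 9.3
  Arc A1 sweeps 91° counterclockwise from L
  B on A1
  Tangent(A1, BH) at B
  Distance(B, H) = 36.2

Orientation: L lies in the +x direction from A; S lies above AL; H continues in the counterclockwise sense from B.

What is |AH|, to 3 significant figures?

51.7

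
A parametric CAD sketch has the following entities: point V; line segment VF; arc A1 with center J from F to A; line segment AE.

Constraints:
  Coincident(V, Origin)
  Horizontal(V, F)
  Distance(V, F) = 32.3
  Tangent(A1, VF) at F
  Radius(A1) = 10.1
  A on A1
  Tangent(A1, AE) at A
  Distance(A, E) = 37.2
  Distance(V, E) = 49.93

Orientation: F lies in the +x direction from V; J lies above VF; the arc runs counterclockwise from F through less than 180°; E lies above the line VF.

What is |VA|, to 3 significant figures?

43.6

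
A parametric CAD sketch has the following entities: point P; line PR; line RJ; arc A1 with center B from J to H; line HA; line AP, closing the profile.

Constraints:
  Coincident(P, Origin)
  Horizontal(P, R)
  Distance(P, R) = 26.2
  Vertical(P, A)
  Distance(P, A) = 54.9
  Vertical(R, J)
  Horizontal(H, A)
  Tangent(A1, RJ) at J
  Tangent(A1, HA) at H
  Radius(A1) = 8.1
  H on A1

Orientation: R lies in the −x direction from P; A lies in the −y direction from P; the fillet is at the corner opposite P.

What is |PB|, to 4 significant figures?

50.18

PA is vertical with |PA| = 54.9 and A on the −y side, so A = (0.000, -54.90). The virtual corner opposite P is at (-26.20, -54.90). A1 meets RJ tangentially, so BJ is at right angles to RJ and the tangent condition forces BH to be normal to HA, with radius 8.1, so the center B sits 8.1 in from both sides at B = (-18.10, -46.80). Then |PB| = |B − P| = 50.18.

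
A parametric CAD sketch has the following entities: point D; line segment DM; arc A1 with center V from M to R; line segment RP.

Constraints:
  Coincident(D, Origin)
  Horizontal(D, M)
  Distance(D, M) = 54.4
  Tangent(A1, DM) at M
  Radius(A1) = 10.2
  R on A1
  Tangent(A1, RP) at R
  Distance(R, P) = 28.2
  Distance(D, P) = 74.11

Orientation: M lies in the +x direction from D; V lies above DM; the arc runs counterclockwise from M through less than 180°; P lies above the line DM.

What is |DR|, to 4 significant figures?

65.47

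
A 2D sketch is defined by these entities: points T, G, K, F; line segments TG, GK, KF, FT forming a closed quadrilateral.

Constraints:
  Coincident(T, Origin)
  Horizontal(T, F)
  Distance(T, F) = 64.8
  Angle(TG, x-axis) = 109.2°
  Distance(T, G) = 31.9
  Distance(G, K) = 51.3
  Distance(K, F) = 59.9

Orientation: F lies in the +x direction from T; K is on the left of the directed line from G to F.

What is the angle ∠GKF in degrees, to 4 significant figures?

93.33°

Checks: |GK| = 51.30 ✓; |KF| = 59.90 ✓.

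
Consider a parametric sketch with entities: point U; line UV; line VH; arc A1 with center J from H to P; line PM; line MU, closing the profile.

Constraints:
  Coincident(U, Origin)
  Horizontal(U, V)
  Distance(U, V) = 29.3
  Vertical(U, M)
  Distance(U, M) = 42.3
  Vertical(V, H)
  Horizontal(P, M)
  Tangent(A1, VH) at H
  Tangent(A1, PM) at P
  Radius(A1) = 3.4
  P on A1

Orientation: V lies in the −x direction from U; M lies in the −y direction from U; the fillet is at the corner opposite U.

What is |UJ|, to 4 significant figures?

46.73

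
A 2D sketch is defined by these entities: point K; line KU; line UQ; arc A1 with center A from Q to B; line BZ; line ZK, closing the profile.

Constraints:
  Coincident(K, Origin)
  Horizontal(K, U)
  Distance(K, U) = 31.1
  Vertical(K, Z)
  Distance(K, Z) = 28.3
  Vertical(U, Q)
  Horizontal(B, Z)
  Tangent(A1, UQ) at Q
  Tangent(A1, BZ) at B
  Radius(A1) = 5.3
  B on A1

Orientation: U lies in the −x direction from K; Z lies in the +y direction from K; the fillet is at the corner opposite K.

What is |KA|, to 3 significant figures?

34.6

K is at the origin; K and U share the same y with |KU| = 31.1 and U on the −x side, so U = (-31.1, 0.00). KZ is vertical with |KZ| = 28.3 and Z on the +y side, so Z = (0.00, 28.3). The virtual corner opposite K is at (-31.1, 28.3). Since A1 is tangent to UQ there, AQ ⟂ UQ and A1 meets BZ tangentially, so AB is at right angles to BZ, with radius 5.3, so the center A sits 5.3 in from both sides at A = (-25.8, 23.0). Then |KA| = |A − K| = 34.6.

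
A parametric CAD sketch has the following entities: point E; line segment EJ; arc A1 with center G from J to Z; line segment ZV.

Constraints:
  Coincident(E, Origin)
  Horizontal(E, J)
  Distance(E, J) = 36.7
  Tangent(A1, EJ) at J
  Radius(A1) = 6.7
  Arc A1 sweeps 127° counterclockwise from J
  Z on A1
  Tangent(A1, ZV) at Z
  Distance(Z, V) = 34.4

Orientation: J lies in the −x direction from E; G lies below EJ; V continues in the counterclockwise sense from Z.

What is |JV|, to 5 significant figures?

41.174

On A1, J sits at bearing 90° from G; a 127° counterclockwise sweep puts Z at bearing 217°, so Z = G + 6.7·(cos 217°, sin 217°) = (-42.051, -10.732). Tangency of A1 to ZV means the radius GZ is perpendicular to ZV, so ZV runs along (−sin 217°, cos 217°); with |ZV| = 34.4, V = (-21.348, -38.205). Then |JV| = |V − J| = 41.174.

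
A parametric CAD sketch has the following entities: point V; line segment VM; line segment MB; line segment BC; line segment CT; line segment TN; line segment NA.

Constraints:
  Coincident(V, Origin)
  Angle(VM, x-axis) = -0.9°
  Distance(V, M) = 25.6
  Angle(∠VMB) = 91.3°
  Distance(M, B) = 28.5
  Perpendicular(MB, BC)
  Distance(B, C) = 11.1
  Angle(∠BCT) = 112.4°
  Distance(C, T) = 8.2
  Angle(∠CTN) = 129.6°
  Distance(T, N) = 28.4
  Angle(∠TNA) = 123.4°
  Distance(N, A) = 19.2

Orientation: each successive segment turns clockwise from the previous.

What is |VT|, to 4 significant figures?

24.32

V is at the origin; VM runs at -0.9° with length 25.6, so M = (25.60, -0.4021). ∠VMB = 91.3° gives MB at -89.60° from the x-axis; with |MB| = 28.5, B = (25.80, -28.90). The perpendicularity gives BC at right angles to MB, so BC runs at -179.6°; with |BC| = 11.1, C = (14.70, -28.98). ∠BCT = 112.4° gives CT at 112.8° from the x-axis; with |CT| = 8.2, T = (11.52, -21.42). Then |VT| = |T − V| = 24.32.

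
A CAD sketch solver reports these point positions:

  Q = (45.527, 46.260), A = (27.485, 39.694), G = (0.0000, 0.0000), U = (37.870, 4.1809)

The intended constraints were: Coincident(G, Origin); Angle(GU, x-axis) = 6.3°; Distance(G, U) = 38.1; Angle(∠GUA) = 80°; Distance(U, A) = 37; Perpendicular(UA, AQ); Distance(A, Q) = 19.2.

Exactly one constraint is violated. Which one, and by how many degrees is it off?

Perpendicular(UA, AQ) — off by 3.70°.

G = (0.00, 0.00) ✓; GU at 6.300° ✓; |GU| = 38.10 ✓; ∠GUA = 80.00° ✓; |UA| = 37.00 ✓; ∠(UA, AQ) = 86.30° ✗; |AQ| = 19.20 ✓.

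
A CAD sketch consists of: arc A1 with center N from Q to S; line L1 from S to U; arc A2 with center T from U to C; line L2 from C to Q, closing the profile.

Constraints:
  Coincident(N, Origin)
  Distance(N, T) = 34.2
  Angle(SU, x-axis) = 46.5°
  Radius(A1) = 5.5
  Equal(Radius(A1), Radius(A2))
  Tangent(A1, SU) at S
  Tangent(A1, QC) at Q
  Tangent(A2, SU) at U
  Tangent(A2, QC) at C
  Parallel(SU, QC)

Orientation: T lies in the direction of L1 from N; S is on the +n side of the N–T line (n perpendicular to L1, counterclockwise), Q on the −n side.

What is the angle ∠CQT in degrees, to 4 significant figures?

9.136°

Tangency of A1 to both parallel lines with radius 5.5 puts S and Q at N ± 5.5·n: S = (-3.990, 3.786), Q = (3.990, -3.786). Equal radii place U and C the same way about T: U = T + 5.5·n = (19.55, 28.59), C = T − 5.5·n = (27.53, 21.02). Then cos ∠CQT = QC·QT / (|QC||QT|), giving 9.136°.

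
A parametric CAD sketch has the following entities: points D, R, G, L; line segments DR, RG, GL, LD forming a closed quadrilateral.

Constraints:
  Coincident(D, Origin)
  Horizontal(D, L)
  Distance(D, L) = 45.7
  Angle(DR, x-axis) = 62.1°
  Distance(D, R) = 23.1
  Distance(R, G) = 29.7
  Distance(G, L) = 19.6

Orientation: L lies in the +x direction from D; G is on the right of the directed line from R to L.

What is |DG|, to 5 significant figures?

27.081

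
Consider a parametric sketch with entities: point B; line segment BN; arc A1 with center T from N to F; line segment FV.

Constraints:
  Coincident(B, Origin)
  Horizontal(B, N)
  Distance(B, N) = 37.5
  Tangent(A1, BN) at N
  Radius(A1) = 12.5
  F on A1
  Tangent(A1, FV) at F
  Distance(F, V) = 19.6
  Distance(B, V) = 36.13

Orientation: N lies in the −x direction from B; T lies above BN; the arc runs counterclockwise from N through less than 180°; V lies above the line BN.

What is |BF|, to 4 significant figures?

27.16

Checks: |TF| = 12.50 ✓; ∠(TF, FV) = 90.00° ✓; |FV| = 19.60 ✓; |BV| = 36.13 ✓.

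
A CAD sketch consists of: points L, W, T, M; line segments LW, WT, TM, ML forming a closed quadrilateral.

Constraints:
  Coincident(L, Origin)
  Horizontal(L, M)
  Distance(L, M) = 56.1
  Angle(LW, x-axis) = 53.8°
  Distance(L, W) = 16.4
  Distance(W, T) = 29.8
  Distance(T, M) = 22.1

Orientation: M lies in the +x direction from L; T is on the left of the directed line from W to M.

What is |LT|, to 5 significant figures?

42.051

Checks: |WT| = 29.80 ✓; |TM| = 22.10 ✓.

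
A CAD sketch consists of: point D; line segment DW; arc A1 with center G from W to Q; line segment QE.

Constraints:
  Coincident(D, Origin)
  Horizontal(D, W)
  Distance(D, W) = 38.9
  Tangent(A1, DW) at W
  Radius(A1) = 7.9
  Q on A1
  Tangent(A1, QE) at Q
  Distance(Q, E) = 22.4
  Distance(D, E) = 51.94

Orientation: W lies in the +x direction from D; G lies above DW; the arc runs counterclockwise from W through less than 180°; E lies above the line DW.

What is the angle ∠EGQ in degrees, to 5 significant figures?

70.573°

Checks: |GQ| = 7.900 ✓; ∠(GQ, QE) = 90.00° ✓; |QE| = 22.40 ✓; |DE| = 51.94 ✓.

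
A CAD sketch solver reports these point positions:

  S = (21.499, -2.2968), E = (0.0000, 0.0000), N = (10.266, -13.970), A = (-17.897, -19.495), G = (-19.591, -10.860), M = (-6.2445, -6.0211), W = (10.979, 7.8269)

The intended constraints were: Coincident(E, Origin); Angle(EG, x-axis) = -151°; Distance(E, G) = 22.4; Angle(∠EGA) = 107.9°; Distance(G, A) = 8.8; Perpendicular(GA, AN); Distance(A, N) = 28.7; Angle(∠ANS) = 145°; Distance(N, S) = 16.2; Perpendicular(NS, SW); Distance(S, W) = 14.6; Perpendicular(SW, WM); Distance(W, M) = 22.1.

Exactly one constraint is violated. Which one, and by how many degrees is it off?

Perpendicular(SW, WM) — off by 7.30°.

E = (0.00, 0.00) ✓; EG at -151.0° ✓; |EG| = 22.40 ✓; ∠EGA = 107.9° ✓; |GA| = 8.800 ✓; ∠(GA, AN) = 90.00° ✓; |AN| = 28.70 ✓; ∠ANS = 145.0° ✓; |NS| = 16.20 ✓; ∠(NS, SW) = 90.00° ✓; |SW| = 14.60 ✓; ∠(SW, WM) = 82.70° ✗; |WM| = 22.10 ✓.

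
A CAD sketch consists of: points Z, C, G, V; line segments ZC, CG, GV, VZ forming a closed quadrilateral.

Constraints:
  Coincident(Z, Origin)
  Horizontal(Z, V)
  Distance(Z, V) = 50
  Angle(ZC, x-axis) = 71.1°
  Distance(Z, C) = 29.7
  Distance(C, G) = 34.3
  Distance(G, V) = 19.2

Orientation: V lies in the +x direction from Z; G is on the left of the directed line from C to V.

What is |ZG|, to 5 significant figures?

45.773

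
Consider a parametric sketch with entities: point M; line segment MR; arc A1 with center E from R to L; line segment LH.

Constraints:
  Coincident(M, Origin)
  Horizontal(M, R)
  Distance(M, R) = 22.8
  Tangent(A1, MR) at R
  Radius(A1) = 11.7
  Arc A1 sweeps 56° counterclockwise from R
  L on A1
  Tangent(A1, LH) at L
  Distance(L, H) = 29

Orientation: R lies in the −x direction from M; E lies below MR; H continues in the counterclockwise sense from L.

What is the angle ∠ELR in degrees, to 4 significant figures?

62.00°

A1 meets MR tangentially, so ER is at right angles to MR, so E = R + (0, -11.7) = (-22.80, -11.70). On A1, R sits at bearing 90° from E; a 56° counterclockwise sweep puts L at bearing 146°, so L = E + 11.7·(cos 146°, sin 146°) = (-32.50, -5.157). Then cos ∠ELR = LE·LR / (|LE||LR|), giving 62.00°.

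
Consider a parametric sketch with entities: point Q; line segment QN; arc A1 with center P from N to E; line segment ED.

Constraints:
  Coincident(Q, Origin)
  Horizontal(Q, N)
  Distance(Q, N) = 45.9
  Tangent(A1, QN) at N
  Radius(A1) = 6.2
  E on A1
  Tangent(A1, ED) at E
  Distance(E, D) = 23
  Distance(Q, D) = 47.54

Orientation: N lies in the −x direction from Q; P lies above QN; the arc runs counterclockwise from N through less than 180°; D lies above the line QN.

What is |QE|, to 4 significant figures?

40.13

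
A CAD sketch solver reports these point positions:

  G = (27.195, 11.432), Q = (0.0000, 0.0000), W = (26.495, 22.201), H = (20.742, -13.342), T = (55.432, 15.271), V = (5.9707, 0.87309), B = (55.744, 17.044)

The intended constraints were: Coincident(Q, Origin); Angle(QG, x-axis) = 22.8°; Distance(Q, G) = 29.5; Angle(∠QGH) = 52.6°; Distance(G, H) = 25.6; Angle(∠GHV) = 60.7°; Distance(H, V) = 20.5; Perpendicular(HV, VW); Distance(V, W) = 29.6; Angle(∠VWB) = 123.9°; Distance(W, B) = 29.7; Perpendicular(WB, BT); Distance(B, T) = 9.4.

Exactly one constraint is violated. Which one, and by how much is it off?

Distance(B, T) = 9.4 — off by 7.60.

Q = (0.00, 0.00) ✓; QG at 22.80° ✓; |QG| = 29.50 ✓; ∠QGH = 52.60° ✓; |GH| = 25.60 ✓; ∠GHV = 60.70° ✓; |HV| = 20.50 ✓; ∠(HV, VW) = 90.00° ✓; |VW| = 29.60 ✓; ∠VWB = 123.9° ✓; |WB| = 29.70 ✓; ∠(WB, BT) = 89.98° ✓; |BT| = 1.800 ✗.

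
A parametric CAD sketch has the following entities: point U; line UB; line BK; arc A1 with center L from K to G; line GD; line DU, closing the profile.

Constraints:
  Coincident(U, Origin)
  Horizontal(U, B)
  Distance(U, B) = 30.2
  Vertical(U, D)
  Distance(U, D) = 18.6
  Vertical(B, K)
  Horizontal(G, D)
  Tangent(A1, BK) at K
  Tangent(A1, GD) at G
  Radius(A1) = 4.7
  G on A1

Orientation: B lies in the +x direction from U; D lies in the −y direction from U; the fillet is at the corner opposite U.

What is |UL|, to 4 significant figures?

29.04

U is at the origin; UB is horizontal with |UB| = 30.2 and B on the +x side, so B = (30.20, 0.000). UD is vertical with |UD| = 18.6 and D on the −y side, so D = (0.000, -18.60). The virtual corner opposite U is at (30.20, -18.60). Tangency of A1 to BK means the radius LK is perpendicular to BK and A1 meets GD tangentially, so LG is at right angles to GD, with radius 4.7, so the center L sits 4.7 in from both sides at L = (25.50, -13.90). Then |UL| = |L − U| = 29.04.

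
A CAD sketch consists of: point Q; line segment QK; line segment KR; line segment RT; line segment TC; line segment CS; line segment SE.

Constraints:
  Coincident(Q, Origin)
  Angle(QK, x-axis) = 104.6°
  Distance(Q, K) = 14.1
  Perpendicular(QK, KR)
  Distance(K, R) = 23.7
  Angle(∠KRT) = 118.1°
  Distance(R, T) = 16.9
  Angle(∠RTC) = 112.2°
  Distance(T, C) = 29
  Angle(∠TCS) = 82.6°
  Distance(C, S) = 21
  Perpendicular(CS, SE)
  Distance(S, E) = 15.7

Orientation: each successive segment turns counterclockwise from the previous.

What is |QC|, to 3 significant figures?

26.6

Q is at the origin; QK runs at 104.6° with length 14.1, so K = (-3.55, 13.6). The perpendicularity gives KR at right angles to QK, so KR runs at -165°; with |KR| = 23.7, R = (-26.5, 7.67). ∠KRT = 118.1° gives RT at -103° from the x-axis; with |RT| = 16.9, T = (-30.4, -8.76). ∠RTC = 112.2° gives TC at -35.7° from the x-axis; with |TC| = 29.0, C = (-6.88, -25.7). Then |QC| = |C − Q| = 26.6.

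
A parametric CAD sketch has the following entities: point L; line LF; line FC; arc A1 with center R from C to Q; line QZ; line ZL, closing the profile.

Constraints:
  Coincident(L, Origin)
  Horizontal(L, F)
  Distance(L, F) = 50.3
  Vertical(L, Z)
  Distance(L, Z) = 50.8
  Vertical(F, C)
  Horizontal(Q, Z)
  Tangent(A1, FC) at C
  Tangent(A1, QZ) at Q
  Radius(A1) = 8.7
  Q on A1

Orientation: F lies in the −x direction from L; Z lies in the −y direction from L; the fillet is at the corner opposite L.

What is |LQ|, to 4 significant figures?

65.66

L is at the origin; LF is horizontal with |LF| = 50.3 and F on the −x side, so F = (-50.30, 0.000). L and Z share the same x with |LZ| = 50.8 and Z on the −y side, so Z = (0.000, -50.80). The virtual corner opposite L is at (-50.30, -50.80). Tangency of A1 to FC means the radius RC is perpendicular to FC and since A1 is tangent to QZ there, RQ ⟂ QZ, with radius 8.7, so the center R sits 8.7 in from both sides at R = (-41.60, -42.10). That places the tangent points at C = (-50.30, -42.10) on FC and Q = (-41.60, -50.80) on QZ. Then |LQ| = |Q − L| = 65.66.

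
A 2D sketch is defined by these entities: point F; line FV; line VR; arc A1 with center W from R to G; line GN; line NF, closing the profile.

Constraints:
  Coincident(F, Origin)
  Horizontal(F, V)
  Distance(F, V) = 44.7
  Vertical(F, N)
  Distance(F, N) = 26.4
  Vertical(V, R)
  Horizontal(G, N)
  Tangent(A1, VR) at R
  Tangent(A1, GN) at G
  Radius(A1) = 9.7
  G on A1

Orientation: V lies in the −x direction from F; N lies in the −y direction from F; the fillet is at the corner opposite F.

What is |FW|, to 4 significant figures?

38.78

F is at the origin; F and V share the same y with |FV| = 44.7 and V on the −x side, so V = (-44.70, 0.000). FN is vertical with |FN| = 26.4 and N on the −y side, so N = (0.000, -26.40). The virtual corner opposite F is at (-44.70, -26.40). A1 meets VR tangentially, so WR is at right angles to VR and tangency of A1 to GN means the radius WG is perpendicular to GN, with radius 9.7, so the center W sits 9.7 in from both sides at W = (-35.00, -16.70). Then |FW| = |W − F| = 38.78.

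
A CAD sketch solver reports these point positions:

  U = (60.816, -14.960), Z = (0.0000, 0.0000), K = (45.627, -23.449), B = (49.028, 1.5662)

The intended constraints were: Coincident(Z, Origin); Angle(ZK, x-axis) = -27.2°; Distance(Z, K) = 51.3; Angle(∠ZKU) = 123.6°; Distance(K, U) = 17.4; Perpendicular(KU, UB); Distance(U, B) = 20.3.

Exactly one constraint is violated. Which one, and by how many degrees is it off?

Perpendicular(KU, UB) — off by 6.30°.

Z = (0.00, 0.00) ✓; ZK at -27.20° ✓; |ZK| = 51.30 ✓; ∠ZKU = 123.6° ✓; |KU| = 17.40 ✓; ∠(KU, UB) = 96.30° ✗; |UB| = 20.30 ✓.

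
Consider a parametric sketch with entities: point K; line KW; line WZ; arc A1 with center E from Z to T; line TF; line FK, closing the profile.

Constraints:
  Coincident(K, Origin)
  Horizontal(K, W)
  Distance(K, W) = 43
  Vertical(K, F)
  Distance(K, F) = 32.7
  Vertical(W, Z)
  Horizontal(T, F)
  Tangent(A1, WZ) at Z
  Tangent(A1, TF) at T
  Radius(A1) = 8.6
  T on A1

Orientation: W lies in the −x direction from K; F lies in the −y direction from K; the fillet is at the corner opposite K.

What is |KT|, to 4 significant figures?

47.46

The virtual corner opposite K is at (-43.00, -32.70). A1 meets WZ tangentially, so EZ is at right angles to WZ and tangency of A1 to TF means the radius ET is perpendicular to TF, with radius 8.6, so the center E sits 8.6 in from both sides at E = (-34.40, -24.10). That places the tangent points at Z = (-43.00, -24.10) on WZ and T = (-34.40, -32.70) on TF. Then |KT| = |T − K| = 47.46.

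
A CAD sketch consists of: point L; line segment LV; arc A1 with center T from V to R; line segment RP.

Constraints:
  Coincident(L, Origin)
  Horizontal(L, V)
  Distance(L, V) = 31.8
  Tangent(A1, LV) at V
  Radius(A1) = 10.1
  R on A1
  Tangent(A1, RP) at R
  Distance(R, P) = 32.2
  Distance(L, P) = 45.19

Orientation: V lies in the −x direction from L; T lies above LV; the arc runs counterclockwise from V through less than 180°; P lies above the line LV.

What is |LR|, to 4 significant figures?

23.58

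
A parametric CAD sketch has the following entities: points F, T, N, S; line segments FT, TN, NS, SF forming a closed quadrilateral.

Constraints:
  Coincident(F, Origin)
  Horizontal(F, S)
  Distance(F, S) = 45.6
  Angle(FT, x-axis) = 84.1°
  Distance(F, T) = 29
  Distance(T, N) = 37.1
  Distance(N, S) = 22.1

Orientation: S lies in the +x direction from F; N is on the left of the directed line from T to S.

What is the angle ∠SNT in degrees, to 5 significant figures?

118.55°

F is at the origin; F and S share the same y with |FS| = 45.6 and S in +x, so S = (45.6, 0). FT runs at 84.1° with |FT| = 29.0, so T = (2.9810, 28.846). N is determined by |TN| = 37.1 and |NS| = 22.1 together: it lies at the intersection of circle(T, 37.1) and circle(S, 22.1). With |TS| = 51.464, the foot of the radical line on TS is 34.359 from T and the perpendicular offset is √(37.1² − 34.359²) = 13.995. Taking the left-of-TS solution: N = (39.280, 21.177).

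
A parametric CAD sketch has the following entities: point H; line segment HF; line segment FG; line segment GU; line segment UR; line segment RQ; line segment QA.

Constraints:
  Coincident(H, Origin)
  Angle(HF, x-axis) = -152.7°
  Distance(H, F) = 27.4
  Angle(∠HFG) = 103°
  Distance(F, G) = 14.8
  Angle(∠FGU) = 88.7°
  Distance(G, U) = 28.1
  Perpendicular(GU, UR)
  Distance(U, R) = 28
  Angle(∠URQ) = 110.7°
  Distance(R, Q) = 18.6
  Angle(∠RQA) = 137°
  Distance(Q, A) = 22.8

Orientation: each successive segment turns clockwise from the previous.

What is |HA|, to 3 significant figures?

38.0

∠URQ = 110.7° gives RQ at -120° from the x-axis; with |RQ| = 18.6, Q = (-3.85, -21.4). ∠RQA = 137.0° gives QA at -163° from the x-axis; with |QA| = 22.8, A = (-25.7, -28.0). Then |HA| = |A − H| = 38.0.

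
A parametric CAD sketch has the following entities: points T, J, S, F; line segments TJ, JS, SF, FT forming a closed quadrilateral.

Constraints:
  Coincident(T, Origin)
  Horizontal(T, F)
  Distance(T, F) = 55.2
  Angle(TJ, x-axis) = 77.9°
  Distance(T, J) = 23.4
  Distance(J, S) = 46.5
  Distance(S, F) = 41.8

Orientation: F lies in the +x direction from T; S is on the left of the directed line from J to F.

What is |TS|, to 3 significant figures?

63.0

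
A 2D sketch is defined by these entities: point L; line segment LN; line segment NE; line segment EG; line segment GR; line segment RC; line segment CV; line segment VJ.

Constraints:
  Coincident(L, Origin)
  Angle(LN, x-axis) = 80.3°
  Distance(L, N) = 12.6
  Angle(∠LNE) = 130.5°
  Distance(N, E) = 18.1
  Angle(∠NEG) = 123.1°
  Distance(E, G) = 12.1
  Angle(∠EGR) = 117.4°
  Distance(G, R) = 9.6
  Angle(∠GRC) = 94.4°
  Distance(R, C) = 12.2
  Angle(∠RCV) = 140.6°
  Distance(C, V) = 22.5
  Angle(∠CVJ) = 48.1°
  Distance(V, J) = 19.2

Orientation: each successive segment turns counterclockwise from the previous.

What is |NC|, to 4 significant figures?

16.04

L is at the origin; LN runs at 80.3° with length 12.6, so N = (2.123, 12.42). ∠LNE = 130.5° gives NE at 129.8° from the x-axis; with |NE| = 18.1, E = (-9.463, 26.33). ∠NEG = 123.1° gives EG at -173.3° from the x-axis; with |EG| = 12.1, G = (-21.48, 24.91). ∠EGR = 117.4° gives GR at -110.7° from the x-axis; with |GR| = 9.6, R = (-24.87, 15.93). ∠GRC = 94.4° gives RC at -25.10° from the x-axis; with |RC| = 12.2, C = (-13.83, 10.76). Then |NC| = |C − N| = 16.04.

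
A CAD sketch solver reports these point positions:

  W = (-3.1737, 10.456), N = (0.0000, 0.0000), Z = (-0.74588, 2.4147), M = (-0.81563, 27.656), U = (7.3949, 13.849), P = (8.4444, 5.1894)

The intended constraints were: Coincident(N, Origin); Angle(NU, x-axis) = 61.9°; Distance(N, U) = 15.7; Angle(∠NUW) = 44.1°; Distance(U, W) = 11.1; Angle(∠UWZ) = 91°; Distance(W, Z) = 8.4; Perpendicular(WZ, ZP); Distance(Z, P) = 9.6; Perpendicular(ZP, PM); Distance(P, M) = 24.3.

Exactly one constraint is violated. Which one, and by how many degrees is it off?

Perpendicular(ZP, PM) — off by 5.60°.

N = (0.00, 0.00) ✓; NU at 61.90° ✓; |NU| = 15.70 ✓; ∠NUW = 44.10° ✓; |UW| = 11.10 ✓; ∠UWZ = 91.00° ✓; |WZ| = 8.400 ✓; ∠(WZ, ZP) = 90.00° ✓; |ZP| = 9.600 ✓; ∠(ZP, PM) = 95.60° ✗; |PM| = 24.30 ✓.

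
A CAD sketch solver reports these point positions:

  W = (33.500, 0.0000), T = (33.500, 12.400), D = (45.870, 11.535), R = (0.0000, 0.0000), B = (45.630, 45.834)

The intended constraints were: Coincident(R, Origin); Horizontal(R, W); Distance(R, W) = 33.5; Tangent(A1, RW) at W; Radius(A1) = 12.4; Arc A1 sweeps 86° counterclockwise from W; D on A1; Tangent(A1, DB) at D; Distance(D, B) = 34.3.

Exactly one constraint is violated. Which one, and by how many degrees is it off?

Tangent(A1, DB) at D — off by 4.40°.

R = (0.00, 0.00) ✓; R.y = 0.00, W.y = 0.00 ✓; |RW| = 33.50 ✓; ∠(TW, WR) = 90.00° ✓; |TW| = 12.40 ✓; bearing(T→D) − bearing(T→W) = 86.00° ✓; |TD| = 12.40 ✓; ∠(TD, DB) = 85.60° ✗; |DB| = 34.30 ✓.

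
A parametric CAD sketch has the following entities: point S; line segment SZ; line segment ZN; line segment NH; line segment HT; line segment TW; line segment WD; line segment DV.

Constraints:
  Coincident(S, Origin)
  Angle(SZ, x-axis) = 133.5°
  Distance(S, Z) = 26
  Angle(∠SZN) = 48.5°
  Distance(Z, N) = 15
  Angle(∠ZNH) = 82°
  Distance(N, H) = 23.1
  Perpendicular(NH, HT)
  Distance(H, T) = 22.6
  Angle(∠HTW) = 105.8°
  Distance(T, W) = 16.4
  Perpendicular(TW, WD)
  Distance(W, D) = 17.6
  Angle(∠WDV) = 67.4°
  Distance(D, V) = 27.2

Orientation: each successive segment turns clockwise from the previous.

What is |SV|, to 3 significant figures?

21.1

S is at the origin; SZ runs at 133.5° with length 26.0, so Z = (-17.9, 18.9). ∠SZN = 48.5° gives ZN at 2.00° from the x-axis; with |ZN| = 15.0, N = (-2.91, 19.4). ∠ZNH = 82.0° gives NH at -96.0° from the x-axis; with |NH| = 23.1, H = (-5.32, -3.59). NH is perpendicular to HT, so HT runs at 174°; with |HT| = 22.6, T = (-27.8, -1.23). ∠HTW = 105.8° gives TW at 99.8° from the x-axis; with |TW| = 16.4, W = (-30.6, 14.9). TW ⟂ WD, so WD runs at 9.80°; with |WD| = 17.6, D = (-13.2, 17.9). ∠WDV = 67.4° gives DV at -103° from the x-axis; with |DV| = 27.2, V = (-19.3, -8.60). Then |SV| = |V − S| = 21.1.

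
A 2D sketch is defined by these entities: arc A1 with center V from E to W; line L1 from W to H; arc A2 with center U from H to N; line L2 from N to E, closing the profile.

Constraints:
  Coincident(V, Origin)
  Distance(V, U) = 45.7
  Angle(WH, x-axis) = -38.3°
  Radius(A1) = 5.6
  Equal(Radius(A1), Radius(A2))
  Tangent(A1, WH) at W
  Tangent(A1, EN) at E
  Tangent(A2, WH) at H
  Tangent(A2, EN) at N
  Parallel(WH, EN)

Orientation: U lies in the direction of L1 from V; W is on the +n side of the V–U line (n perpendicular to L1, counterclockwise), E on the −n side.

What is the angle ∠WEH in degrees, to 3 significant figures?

76.2°

The slot axis is L1's direction at -38.3°, so u = (cos -38.3°, sin -38.3°) = (0.785, -0.620) and n = (−sin -38.3°, cos -38.3°) = (0.620, 0.785). V is at the origin and U lies 45.7 along u from V, so U = 45.7·u = (35.9, -28.3). Tangency of A1 to both parallel lines with radius 5.6 puts W and E at V ± 5.6·n: W = (3.47, 4.39), E = (-3.47, -4.39). Equal radii place H and N the same way about U: H = U + 5.6·n = (39.3, -23.9), N = U − 5.6·n = (32.4, -32.7). Then cos ∠WEH = EW·EH / (|EW||EH|), giving 76.2°.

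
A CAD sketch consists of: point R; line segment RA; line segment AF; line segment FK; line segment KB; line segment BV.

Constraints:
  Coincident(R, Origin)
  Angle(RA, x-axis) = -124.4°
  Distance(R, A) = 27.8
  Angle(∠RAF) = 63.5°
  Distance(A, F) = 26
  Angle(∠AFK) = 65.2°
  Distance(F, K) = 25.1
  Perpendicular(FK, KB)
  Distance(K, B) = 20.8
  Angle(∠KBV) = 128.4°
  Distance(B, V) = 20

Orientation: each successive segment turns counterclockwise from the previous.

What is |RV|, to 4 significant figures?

36.56

The perpendicularity gives KB at right angles to FK, so KB runs at -163.1°; with |KB| = 20.8, B = (-17.15, -8.542). ∠KBV = 128.4° gives BV at -111.5° from the x-axis; with |BV| = 20.0, V = (-24.48, -27.15). Then |RV| = |V − R| = 36.56.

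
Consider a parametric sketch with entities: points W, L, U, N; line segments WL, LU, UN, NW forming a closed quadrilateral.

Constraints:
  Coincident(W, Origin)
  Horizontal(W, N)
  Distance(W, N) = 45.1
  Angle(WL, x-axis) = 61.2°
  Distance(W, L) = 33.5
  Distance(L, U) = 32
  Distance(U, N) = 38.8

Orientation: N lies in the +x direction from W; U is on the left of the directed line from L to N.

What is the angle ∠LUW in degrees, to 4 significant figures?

22.58°

W is at the origin; WN is horizontal with |WN| = 45.1 and N in +x, so N = (45.1, 0). WL runs at 61.2° with |WL| = 33.5, so L = (16.14, 29.36). U is determined by |LU| = 32.0 and |UN| = 38.8 together: it lies at the intersection of circle(L, 32.0) and circle(N, 38.8). With |LN| = 41.24, the foot of the radical line on LN is 14.78 from L and the perpendicular offset is √(32.0² − 14.78²) = 28.38. Taking the left-of-LN solution: U = (46.72, 38.77).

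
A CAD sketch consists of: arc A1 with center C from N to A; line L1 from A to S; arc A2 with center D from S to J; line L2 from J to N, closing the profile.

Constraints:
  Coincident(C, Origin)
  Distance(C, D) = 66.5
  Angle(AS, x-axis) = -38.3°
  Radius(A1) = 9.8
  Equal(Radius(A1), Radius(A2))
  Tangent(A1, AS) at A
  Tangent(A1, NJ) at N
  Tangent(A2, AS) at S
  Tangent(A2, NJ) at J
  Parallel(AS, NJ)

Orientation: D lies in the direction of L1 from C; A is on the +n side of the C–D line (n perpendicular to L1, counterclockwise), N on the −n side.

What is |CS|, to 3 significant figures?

67.2

Tangency of A1 to both parallel lines with radius 9.8 puts A and N at C ± 9.8·n: A = (6.07, 7.69), N = (-6.07, -7.69). Equal radii place S and J the same way about D: S = D + 9.8·n = (58.3, -33.5), J = D − 9.8·n = (46.1, -48.9). Then |CS| = |S − C| = 67.2.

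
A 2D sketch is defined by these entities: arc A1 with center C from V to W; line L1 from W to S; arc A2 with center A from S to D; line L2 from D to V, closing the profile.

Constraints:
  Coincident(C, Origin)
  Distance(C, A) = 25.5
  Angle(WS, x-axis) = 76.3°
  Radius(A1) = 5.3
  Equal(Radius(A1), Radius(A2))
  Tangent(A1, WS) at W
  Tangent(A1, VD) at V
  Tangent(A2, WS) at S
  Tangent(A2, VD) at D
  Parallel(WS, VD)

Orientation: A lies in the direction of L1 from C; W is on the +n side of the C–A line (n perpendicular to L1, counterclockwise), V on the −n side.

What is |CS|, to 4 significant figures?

26.04

The slot axis is L1's direction at 76.3°, so u = (cos 76.3°, sin 76.3°) = (0.2368, 0.9715) and n = (−sin 76.3°, cos 76.3°) = (-0.9715, 0.2368). C is at the origin and A lies 25.5 along u from C, so A = 25.5·u = (6.039, 24.77). Tangency of A1 to both parallel lines with radius 5.3 puts W and V at C ± 5.3·n: W = (-5.149, 1.255), V = (5.149, -1.255). Equal radii place S and D the same way about A: S = A + 5.3·n = (0.8902, 26.03), D = A − 5.3·n = (11.19, 23.52). Then |CS| = |S − C| = 26.04.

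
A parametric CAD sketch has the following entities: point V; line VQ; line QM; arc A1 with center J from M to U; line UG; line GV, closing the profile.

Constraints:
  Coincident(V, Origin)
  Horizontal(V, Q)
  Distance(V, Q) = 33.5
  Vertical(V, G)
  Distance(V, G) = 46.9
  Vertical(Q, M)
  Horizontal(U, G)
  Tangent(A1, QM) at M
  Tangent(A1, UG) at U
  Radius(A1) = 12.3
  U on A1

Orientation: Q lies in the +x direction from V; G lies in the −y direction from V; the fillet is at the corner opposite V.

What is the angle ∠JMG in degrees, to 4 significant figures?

20.16°

The virtual corner opposite V is at (33.50, -46.90). A1 meets QM tangentially, so JM is at right angles to QM and since A1 is tangent to UG there, JU ⟂ UG, with radius 12.3, so the center J sits 12.3 in from both sides at J = (21.20, -34.60). That places the tangent points at M = (33.50, -34.60) on QM and U = (21.20, -46.90) on UG. Then cos ∠JMG = MJ·MG / (|MJ||MG|), giving 20.16°.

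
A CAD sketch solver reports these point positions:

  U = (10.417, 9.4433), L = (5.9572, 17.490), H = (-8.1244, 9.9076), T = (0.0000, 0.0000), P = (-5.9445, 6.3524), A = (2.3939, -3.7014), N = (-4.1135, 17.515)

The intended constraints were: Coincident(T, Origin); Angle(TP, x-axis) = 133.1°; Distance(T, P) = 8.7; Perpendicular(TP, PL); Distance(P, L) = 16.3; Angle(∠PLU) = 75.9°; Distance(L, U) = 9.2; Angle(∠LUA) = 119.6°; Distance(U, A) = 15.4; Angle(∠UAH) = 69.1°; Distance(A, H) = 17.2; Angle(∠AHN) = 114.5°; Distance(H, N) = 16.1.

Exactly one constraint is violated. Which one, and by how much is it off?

Distance(H, N) = 16.1 — off by 7.50.

T = (0.00, 0.00) ✓; TP at 133.1° ✓; |TP| = 8.700 ✓; ∠(TP, PL) = 90.00° ✓; |PL| = 16.30 ✓; ∠PLU = 75.90° ✓; |LU| = 9.200 ✓; ∠LUA = 119.6° ✓; |UA| = 15.40 ✓; ∠UAH = 69.10° ✓; |AH| = 17.20 ✓; ∠AHN = 114.5° ✓; |HN| = 8.600 ✗.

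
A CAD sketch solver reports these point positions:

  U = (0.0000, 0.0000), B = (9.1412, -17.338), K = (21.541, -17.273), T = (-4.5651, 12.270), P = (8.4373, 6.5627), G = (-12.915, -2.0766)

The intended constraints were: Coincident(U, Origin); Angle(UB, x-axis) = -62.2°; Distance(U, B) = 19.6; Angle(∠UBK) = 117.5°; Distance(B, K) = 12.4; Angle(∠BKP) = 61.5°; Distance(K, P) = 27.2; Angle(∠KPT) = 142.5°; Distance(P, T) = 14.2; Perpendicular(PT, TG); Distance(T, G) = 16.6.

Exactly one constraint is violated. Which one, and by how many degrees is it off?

Perpendicular(PT, TG) — off by 6.50°.

U = (0.00, 0.00) ✓; UB at -62.20° ✓; |UB| = 19.60 ✓; ∠UBK = 117.5° ✓; |BK| = 12.40 ✓; ∠BKP = 61.50° ✓; |KP| = 27.20 ✓; ∠KPT = 142.5° ✓; |PT| = 14.20 ✓; ∠(PT, TG) = 83.50° ✗; |TG| = 16.60 ✓.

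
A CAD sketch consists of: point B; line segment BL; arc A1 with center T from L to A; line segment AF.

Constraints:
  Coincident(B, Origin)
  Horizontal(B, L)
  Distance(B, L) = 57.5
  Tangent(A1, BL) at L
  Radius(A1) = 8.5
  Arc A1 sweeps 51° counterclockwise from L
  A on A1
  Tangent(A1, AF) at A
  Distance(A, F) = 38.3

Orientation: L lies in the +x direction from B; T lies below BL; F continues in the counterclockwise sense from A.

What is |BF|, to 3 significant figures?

42.4

B is at the origin; BL is horizontal with |BL| = 57.5 and L on the +x side, so L = (57.5, 0.00). Since A1 is tangent to BL there, TL ⟂ BL, so T = L + (0, -8.5) = (57.5, -8.50). On A1, L sits at bearing 90° from T; a 51° counterclockwise sweep puts A at bearing 141°, so A = T + 8.5·(cos 141°, sin 141°) = (50.9, -3.15). Tangency of A1 to AF means the radius TA is perpendicular to AF, so AF runs along (−sin 141°, cos 141°); with |AF| = 38.3, F = (26.8, -32.9). Then |BF| = |F − B| = 42.4.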